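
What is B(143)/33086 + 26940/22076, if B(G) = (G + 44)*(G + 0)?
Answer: 370417789/182601634 ≈ 2.0286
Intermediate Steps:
B(G) = G*(44 + G) (B(G) = (44 + G)*G = G*(44 + G))
B(143)/33086 + 26940/22076 = (143*(44 + 143))/33086 + 26940/22076 = (143*187)*(1/33086) + 26940*(1/22076) = 26741*(1/33086) + 6735/5519 = 26741/33086 + 6735/5519 = 370417789/182601634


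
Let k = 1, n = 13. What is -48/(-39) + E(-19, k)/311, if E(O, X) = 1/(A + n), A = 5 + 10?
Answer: 139341/113204 ≈ 1.2309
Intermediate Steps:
A = 15
E(O, X) = 1/28 (E(O, X) = 1/(15 + 13) = 1/28)
-48/(-39) + E(-19, k)/311 = -48/(-39) + (1/28)/311 = -48*(-1/39) + (1/28)*(1/311) = 16/13 + 1/8708 = 139341/113204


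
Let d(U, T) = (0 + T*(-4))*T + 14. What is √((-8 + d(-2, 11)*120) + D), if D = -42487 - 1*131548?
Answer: I*√230443 ≈ 480.04*I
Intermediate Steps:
D = -174035 (D = -42487 - 131548 = -174035)
d(U, T) = 14 - 4*T² (d(U, T) = (0 - 4*T)*T + 14 = (-4*T)*T + 14 = -4*T² + 14 = 14 - 4*T²)
√((-8 + d(-2, 11)*120) + D) = √((-8 + (14 - 4*11²)*120) - 174035) = √((-8 + (14 - 4*121)*120) - 174035) = √((-8 + (14 - 484)*120) - 174035) = √((-8 - 470*120) - 174035) = √((-8 - 56400) - 174035) = √(-56408 - 174035) = √(-230443) = I*√230443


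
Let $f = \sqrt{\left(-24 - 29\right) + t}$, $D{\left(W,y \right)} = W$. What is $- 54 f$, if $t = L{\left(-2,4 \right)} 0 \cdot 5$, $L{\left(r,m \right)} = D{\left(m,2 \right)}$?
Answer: $- 54 i \sqrt{53} \approx - 393.13 i$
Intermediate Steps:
$L{\left(r,m \right)} = m$
$t = 0$ ($t = 4 \cdot 0 \cdot 5 = 0 \cdot 5 = 0$)
$f = i \sqrt{53}$ ($f = \sqrt{\left(-24 - 29\right) + 0} = \sqrt{-53 + 0} = \sqrt{-53} = i \sqrt{53} \approx 7.2801 i$)
$- 54 f = - 54 i \sqrt{53}$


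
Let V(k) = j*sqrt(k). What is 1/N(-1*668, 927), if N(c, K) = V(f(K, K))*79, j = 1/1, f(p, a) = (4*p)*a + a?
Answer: sqrt(382027)/90540399 ≈ 6.8266e-6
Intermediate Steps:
f(p, a) = a + 4*a*p (f(p, a) = 4*a*p + a = a + 4*a*p)
j = 1
V(k) = sqrt(k) (V(k) = 1*sqrt(k) = sqrt(k))
N(c, K) = 79*sqrt(K*(1 + 4*K)) (N(c, K) = sqrt(K*(1 + 4*K))*79 = 79*sqrt(K*(1 + 4*K)))
1/N(-1*668, 927) = 1/(79*sqrt(927*(1 + 4*927))) = 1/(79*sqrt(927*(1 + 3708))) = 1/(79*sqrt(927*3709)) = 1/(79*sqrt(3438243)) = 1/(79*(3*sqrt(382027))) = 1/(237*sqrt(382027)) = sqrt(382027)/90540399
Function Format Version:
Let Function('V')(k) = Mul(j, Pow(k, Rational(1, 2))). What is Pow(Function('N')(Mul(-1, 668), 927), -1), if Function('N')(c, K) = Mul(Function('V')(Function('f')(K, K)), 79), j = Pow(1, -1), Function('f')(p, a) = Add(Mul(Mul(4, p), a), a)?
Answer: Mul(Rational(1, 90540399), Pow(382027, Rational(1, 2))) ≈ 6.8266e-6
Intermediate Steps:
Function('f')(p, a) = Add(a, Mul(4, a, p)) (Function('f')(p, a) = Add(Mul(4, a, p), a) = Add(a, Mul(4, a, p)))
j = 1
Function('V')(k) = Pow(k, Rational(1, 2)) (Function('V')(k) = Mul(1, Pow(k, Rational(1, 2))) = Pow(k, Rational(1, 2)))
Function('N')(c, K) = Mul(79, Pow(Mul(K, Add(1, Mul(4, K))), Rational(1, 2))) (Function('N')(c, K) = Mul(Pow(Mul(K, Add(1, Mul(4, K))), Rational(1, 2)), 79) = Mul(79, Pow(Mul(K, Add(1, Mul(4, K))), Rational(1, 2))))
Pow(Function('N')(Mul(-1, 668), 927), -1) = Pow(Mul(79, Pow(Mul(927, Add(1, Mul(4, 927))), Rational(1, 2))), -1) = Pow(Mul(79, Pow(Mul(927, Add(1, 3708)), Rational(1, 2))), -1) = Pow(Mul(79, Pow(Mul(927, 3709), Rational(1, 2))), -1) = Pow(Mul(79, Pow(3438243, Rational(1, 2))), -1) = Pow(Mul(79, Mul(3, Pow(382027, Rational(1, 2)))), -1) = Pow(Mul(237, Pow(382027, Rational(1, 2))), -1) = Mul(Rational(1, 90540399), Pow(382027, Rational(1, 2)))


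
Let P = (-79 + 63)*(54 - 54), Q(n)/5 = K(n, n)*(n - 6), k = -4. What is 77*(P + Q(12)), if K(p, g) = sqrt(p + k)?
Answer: 4620*sqrt(2) ≈ 6533.7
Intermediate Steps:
K(p, g) = sqrt(-4 + p) (K(p, g) = sqrt(p - 4) = sqrt(-4 + p))
Q(n) = 5*sqrt(-4 + n)*(-6 + n) (Q(n) = 5*(sqrt(-4 + n)*(n - 6)) = 5*(sqrt(-4 + n)*(-6 + n)) = 5*sqrt(-4 + n)*(-6 + n))
P = 0 (P = -16*0 = 0)
77*(P + Q(12)) = 77*(0 + 5*sqrt(-4 + 12)*(-6 + 12)) = 77*(0 + 5*sqrt(8)*6) = 77*(0 + 5*(2*sqrt(2))*6) = 77*(0 + 60*sqrt(2)) = 77*(60*sqrt(2)) = 4620*sqrt(2)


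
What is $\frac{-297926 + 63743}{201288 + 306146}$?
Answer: $- \frac{234183}{507434} \approx -0.4615$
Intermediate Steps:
$\frac{-297926 + 63743}{201288 + 306146} = - \frac{234183}{507434}$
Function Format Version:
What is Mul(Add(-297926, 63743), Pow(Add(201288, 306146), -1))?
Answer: Rational(-234183, 507434) ≈ -0.46150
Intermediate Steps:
Mul(Add(-297926, 63743), Pow(Add(201288, 306146), -1)) = Mul(-234183, Pow(507434, -1)) = Mul(-234183, Rational(1, 507434)) = Rational(-234183, 507434)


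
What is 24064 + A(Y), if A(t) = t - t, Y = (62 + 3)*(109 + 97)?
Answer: 24064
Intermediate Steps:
Y = 13390 (Y = 65*206 = 13390)
A(t) = 0
24064 + A(Y) = 24064 + 0 = 24064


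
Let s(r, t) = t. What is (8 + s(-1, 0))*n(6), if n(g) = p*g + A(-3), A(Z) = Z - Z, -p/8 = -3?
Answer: 1152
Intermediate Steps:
p = 24 (p = -8*(-3) = 24)
A(Z) = 0
n(g) = 24*g (n(g) = 24*g + 0 = 24*g)
(8 + s(-1, 0))*n(6) = (8 + 0)*(24*6) = 8*144 = 1152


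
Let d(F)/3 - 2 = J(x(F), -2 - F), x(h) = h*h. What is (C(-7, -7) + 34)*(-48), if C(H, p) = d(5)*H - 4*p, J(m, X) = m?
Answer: 24240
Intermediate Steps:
x(h) = h²
d(F) = 6 + 3*F²
C(H, p) = -4*p + 81*H (C(H, p) = (6 + 3*5²)*H - 4*p = (6 + 3*25)*H - 4*p = (6 + 75)*H - 4*p = 81*H - 4*p = -4*p + 81*H)
(C(-7, -7) + 34)*(-48) = ((-4*(-7) + 81*(-7)) + 34)*(-48) = ((28 - 567) + 34)*(-48) = (-539 + 34)*(-48) = -505*(-48) = 24240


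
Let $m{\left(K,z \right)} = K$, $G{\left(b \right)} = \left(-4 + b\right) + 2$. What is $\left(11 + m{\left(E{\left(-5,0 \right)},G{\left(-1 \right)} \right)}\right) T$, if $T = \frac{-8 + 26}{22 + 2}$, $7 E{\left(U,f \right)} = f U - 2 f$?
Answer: $\frac{33}{4} \approx 8.25$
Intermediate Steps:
$E{\left(U,f \right)} = - \frac{2 f}{7} + \frac{U f}{7}$ ($E{\left(U,f \right)} = \frac{f U - 2 f}{7} = \frac{U f - 2 f}{7} = \frac{- 2 f + U f}{7} = - \frac{2 f}{7} + \frac{U f}{7}$)
$G{\left(b \right)} = -2 + b$
$T = \frac{3}{4}$ ($T = \frac{18}{24} = 18 \cdot \frac{1}{24} = \frac{3}{4} \approx 0.75$)
$\left(11 + m{\left(E{\left(-5,0 \right)},G{\left(-1 \right)} \right)}\right) T = \left(11 + \frac{1}{7} \cdot 0 \left(-2 - 5\right)\right) \frac{3}{4} = \left(11 + \frac{1}{7} \cdot 0 \left(-7\right)\right) \frac{3}{4} = \left(11 + 0\right) \frac{3}{4} = 11 \cdot \frac{3}{4} = \frac{33}{4}$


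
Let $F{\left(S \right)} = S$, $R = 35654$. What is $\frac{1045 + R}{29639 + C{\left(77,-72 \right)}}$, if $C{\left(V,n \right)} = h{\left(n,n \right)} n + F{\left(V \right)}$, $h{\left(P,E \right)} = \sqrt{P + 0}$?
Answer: $\frac{272636871}{220853476} + \frac{990873 i \sqrt{2}}{55213369} \approx 1.2345 + 0.02538 i$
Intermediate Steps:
$h{\left(P,E \right)} = \sqrt{P}$
$C{\left(V,n \right)} = V + n^{\frac{3}{2}}$ ($C{\left(V,n \right)} = \sqrt{n} n + V = n^{\frac{3}{2}} + V = V + n^{\frac{3}{2}}$)
$\frac{1045 + R}{29639 + C{\left(77,-72 \right)}} = \frac{1045 + 35654}{29639 + \left(77 + \left(-72\right)^{\frac{3}{2}}\right)} = \frac{36699}{29639 + \left(77 - 432 i \sqrt{2}\right)} = \frac{36699}{29716 - 432 i \sqrt{2}}$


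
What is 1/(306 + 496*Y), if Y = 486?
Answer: 1/241362 ≈ 4.1432e-6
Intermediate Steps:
1/(306 + 496*Y) = 1/(306 + 496*486) = 1/(306 + 241056) = 1/241362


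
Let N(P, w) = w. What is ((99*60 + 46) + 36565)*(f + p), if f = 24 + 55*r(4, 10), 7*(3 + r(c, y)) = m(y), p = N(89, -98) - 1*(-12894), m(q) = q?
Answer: 3792783385/7 ≈ 5.4183e+8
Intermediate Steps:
p = 12796 (p = -98 - 1*(-12894) = -98 + 12894 = 12796)
r(c, y) = -3 + y/7
f = -437/7 (f = 24 + 55*(-3 + (1/7)*10) = 24 + 55*(-3 + 10/7) = 24 + 55*(-11/7) = 24 - 605/7 = -437/7 ≈ -62.429)
((99*60 + 46) + 36565)*(f + p) = ((99*60 + 46) + 36565)*(-437/7 + 12796) = ((5940 + 46) + 36565)*(89135/7) = (5986 + 36565)*(89135/7) = 42551*(89135/7) = 3792783385/7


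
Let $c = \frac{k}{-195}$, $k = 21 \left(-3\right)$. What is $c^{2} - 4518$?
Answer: $- \frac{19088109}{4225} \approx -4517.9$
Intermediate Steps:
$k = -63$
$c = \frac{21}{65}$ ($c = - \frac{63}{-195} = \left(-63\right) \left(- \frac{1}{195}\right) = \frac{21}{65} \approx 0.32308$)
$c^{2} - 4518 = \left(\frac{21}{65}\right)^{2} - 4518 = \frac{441}{4225} - 4518 = - \frac{19088109}{4225}$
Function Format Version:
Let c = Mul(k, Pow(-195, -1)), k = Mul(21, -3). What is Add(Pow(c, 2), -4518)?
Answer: Rational(-19088109, 4225) ≈ -4517.9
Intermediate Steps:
k = -63
c = Rational(21, 65) (c = Mul(-63, Pow(-195, -1)) = Mul(-63, Rational(-1, 195)) = Rational(21, 65) ≈ 0.32308)
Add(Pow(c, 2), -4518) = Add(Pow(Rational(21, 65), 2), -4518) = Add(Rational(441, 4225), -4518) = Rational(-19088109, 4225)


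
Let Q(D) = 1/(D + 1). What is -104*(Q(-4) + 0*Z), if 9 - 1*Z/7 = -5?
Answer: 104/3 ≈ 34.667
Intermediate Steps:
Q(D) = 1/(1 + D)
Z = 98 (Z = 63 - 7*(-5) = 63 + 35 = 98)
-104*(Q(-4) + 0*Z) = -104*(1/(1 - 4) + 0*98) = -104*(1/(-3) + 0) = -104*(-⅓ + 0) = -104*(-⅓) = 104/3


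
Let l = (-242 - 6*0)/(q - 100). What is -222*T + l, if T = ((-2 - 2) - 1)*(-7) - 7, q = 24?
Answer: -236087/38 ≈ -6212.8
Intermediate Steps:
T = 28 (T = (-4 - 1)*(-7) - 7 = -5*(-7) - 7 = 35 - 7 = 28)
l = 121/38 (l = (-242 - 6*0)/(24 - 100) = (-242 + 0)/(-76) = -242*(-1/76) = 121/38 ≈ 3.1842)
-222*T + l = -222*28 + 121/38 = -6216 + 121/38 = -236087/38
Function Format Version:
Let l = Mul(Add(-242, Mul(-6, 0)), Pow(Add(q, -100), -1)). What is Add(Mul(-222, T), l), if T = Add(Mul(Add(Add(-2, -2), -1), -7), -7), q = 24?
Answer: Rational(-236087, 38) ≈ -6212.8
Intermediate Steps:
T = 28 (T = Add(Mul(Add(-4, -1), -7), -7) = Add(Mul(-5, -7), -7) = Add(35, -7) = 28)
l = Rational(121, 38) (l = Mul(Add(-242, Mul(-6, 0)), Pow(Add(24, -100), -1)) = Mul(Add(-242, 0), Pow(-76, -1)) = Mul(-242, Rational(-1, 76)) = Rational(121, 38) ≈ 3.1842)
Add(Mul(-222, T), l) = Add(Mul(-222, 28), Rational(121, 38)) = Add(-6216, Rational(121, 38)) = Rational(-236087, 38)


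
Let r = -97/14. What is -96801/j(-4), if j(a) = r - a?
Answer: 33054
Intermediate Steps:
r = -97/14 (r = -97*1/14 = -97/14 ≈ -6.9286)
j(a) = -97/14 - a
-96801/j(-4) = -96801/(-97/14 - 1*(-4)) = -96801/(-97/14 + 4) = -96801/(-41/14) = -96801*(-14/41) = 33054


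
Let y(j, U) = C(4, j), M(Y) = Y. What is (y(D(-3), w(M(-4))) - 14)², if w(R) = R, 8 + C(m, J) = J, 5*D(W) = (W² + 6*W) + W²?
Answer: 484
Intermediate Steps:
D(W) = 2*W²/5 + 6*W/5 (D(W) = ((W² + 6*W) + W²)/5 = (2*W² + 6*W)/5 = 2*W²/5 + 6*W/5)
C(m, J) = -8 + J
y(j, U) = -8 + j
(y(D(-3), w(M(-4))) - 14)² = ((-8 + (⅖)*(-3)*(3 - 3)) - 14)² = ((-8 + (⅖)*(-3)*0) - 14)² = ((-8 + 0) - 14)² = (-8 - 14)² = (-22)² = 484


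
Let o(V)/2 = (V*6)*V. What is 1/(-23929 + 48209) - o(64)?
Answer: -1193410559/24280 ≈ -49152.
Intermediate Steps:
o(V) = 12*V² (o(V) = 2*((V*6)*V) = 2*((6*V)*V) = 2*(6*V²) = 12*V²)
1/(-23929 + 48209) - o(64) = 1/(-23929 + 48209) - 12*64² = 1/24280 - 12*4096 = 1/24280 - 1*49152 = 1/24280 - 49152 = -1193410559/24280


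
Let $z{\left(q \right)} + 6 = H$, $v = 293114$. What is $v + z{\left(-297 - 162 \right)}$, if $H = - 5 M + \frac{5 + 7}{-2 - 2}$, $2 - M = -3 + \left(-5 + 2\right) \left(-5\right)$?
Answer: $293155$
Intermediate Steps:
$M = -10$ ($M = 2 - \left(-3 + \left(-5 + 2\right) \left(-5\right)\right) = 2 - \left(-3 - -15\right) = 2 - \left(-3 + 15\right) = 2 - 12 = -10$)
$H = 47$ ($H = \left(-5\right) \left(-10\right) + \frac{5 + 7}{-2 - 2} = 50 + \frac{12}{-4} = 50 + 12 \left(- \frac{1}{4}\right) = 50 - 3 = 47$)
$z{\left(q \right)} = 41$ ($z{\left(q \right)} = -6 + 47 = 41$)
$v + z{\left(-297 - 162 \right)} = 293114 + 41 = 293155$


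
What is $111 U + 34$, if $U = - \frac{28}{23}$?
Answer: $- \frac{2326}{23} \approx -101.13$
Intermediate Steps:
$U = - \frac{28}{23}$ ($U = \left(-28\right) \frac{1}{23} = - \frac{28}{23} \approx -1.2174$)
$111 U + 34 = 111 \left(- \frac{28}{23}\right) + 34 = - \frac{3108}{23} + 34 = - \frac{2326}{23}$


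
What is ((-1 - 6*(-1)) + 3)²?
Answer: 64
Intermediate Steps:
((-1 - 6*(-1)) + 3)² = ((-1 + 6) + 3)² = (5 + 3)² = 8² = 64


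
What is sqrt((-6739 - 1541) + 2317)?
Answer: I*sqrt(5963) ≈ 77.22*I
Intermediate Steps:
sqrt((-6739 - 1541) + 2317) = sqrt(-8280 + 2317) = sqrt(-5963) = I*sqrt(5963)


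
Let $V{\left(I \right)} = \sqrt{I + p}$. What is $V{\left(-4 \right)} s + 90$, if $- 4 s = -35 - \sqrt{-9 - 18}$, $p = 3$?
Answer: $90 - \frac{3 \sqrt{3}}{4} + \frac{35 i}{4} \approx 88.701 + 8.75 i$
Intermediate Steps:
$s = \frac{35}{4} + \frac{3 i \sqrt{3}}{4}$ ($s = - \frac{-35 - \sqrt{-9 - 18}}{4} = - \frac{-35 - \sqrt{-27}}{4} = - \frac{-35 - 3 i \sqrt{3}}{4} = \frac{35}{4} + \frac{3 i \sqrt{3}}{4} \approx 8.75 + 1.299 i$)
$V{\left(I \right)} = \sqrt{3 + I}$ ($V{\left(I \right)} = \sqrt{I + 3} = \sqrt{3 + I}$)
$V{\left(-4 \right)} s + 90 = \sqrt{3 - 4} \left(\frac{35}{4} + \frac{3 i \sqrt{3}}{4}\right) + 90 = \sqrt{-1} \left(\frac{35}{4} + \frac{3 i \sqrt{3}}{4}\right) + 90 = i \left(\frac{35}{4} + \frac{3 i \sqrt{3}}{4}\right) + 90 = 90 + i \left(\frac{35}{4} + \frac{3 i \sqrt{3}}{4}\right)$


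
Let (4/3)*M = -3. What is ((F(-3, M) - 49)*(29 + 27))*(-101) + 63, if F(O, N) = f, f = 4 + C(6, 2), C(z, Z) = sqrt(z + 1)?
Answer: 254583 - 5656*sqrt(7) ≈ 2.3962e+5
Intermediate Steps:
M = -9/4 (M = (3/4)*(-3) = -9/4 ≈ -2.2500)
C(z, Z) = sqrt(1 + z)
f = 4 + sqrt(7) (f = 4 + sqrt(1 + 6) = 4 + sqrt(7) ≈ 6.6458)
F(O, N) = 4 + sqrt(7)
((F(-3, M) - 49)*(29 + 27))*(-101) + 63 = (((4 + sqrt(7)) - 49)*(29 + 27))*(-101) + 63 = ((-45 + sqrt(7))*56)*(-101) + 63 = (-2520 + 56*sqrt(7))*(-101) + 63 = (254520 - 5656*sqrt(7)) + 63 = 254583 - 5656*sqrt(7)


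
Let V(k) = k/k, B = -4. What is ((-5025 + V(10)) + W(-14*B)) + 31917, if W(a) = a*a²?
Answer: 202509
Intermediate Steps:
V(k) = 1
W(a) = a³
((-5025 + V(10)) + W(-14*B)) + 31917 = ((-5025 + 1) + (-14*(-4))³) + 31917 = (-5024 + 56³) + 31917 = (-5024 + 175616) + 31917 = 170592 + 31917 = 202509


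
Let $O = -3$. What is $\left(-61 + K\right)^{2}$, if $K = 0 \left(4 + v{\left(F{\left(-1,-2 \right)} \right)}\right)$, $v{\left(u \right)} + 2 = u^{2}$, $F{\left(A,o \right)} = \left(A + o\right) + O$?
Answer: $3721$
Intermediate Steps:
$F{\left(A,o \right)} = -3 + A + o$ ($F{\left(A,o \right)} = \left(A + o\right) - 3 = -3 + A + o$)
$v{\left(u \right)} = -2 + u^{2}$
$K = 0$ ($K = 0 \left(4 - \left(2 - \left(-3 - 1 - 2\right)^{2}\right)\right) = 0 \left(4 - \left(2 - \left(-6\right)^{2}\right)\right) = 0 \left(4 + \left(-2 + 36\right)\right) = 0 \left(4 + 34\right) = 0 \cdot 38 = 0$)
$\left(-61 + K\right)^{2} = \left(-61 + 0\right)^{2} = \left(-61\right)^{2} = 3721$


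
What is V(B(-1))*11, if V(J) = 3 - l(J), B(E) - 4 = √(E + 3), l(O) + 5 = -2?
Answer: 110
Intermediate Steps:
l(O) = -7 (l(O) = -5 - 2 = -7)
B(E) = 4 + √(3 + E) (B(E) = 4 + √(E + 3) = 4 + √(3 + E))
V(J) = 10 (V(J) = 3 - 1*(-7) = 3 + 7 = 10)
V(B(-1))*11 = 10*11 = 110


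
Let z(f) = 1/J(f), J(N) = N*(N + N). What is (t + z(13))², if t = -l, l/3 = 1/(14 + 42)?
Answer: 229441/89567296 ≈ 0.0025617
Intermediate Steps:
J(N) = 2*N² (J(N) = N*(2*N) = 2*N²)
l = 3/56 (l = 3/(14 + 42) = 3/56 ≈ 0.053571)
t = -3/56 (t = -1*3/56 = -3/56 ≈ -0.053571)
z(f) = 1/(2*f²)
(t + z(13))² = (-3/56 + (½)/13²)² = (-3/56 + (½)*(1/169))² = (-3/56 + 1/338)² = (-479/9464)² = 229441/89567296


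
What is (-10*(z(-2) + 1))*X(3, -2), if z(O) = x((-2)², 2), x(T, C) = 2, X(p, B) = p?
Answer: -90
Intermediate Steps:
z(O) = 2
(-10*(z(-2) + 1))*X(3, -2) = -10*(2 + 1)*3 = -10*3*3 = -30*3 = -90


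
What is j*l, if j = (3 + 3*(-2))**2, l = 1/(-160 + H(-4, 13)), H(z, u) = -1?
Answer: -9/161 ≈ -0.055901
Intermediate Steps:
l = -1/161 (l = 1/(-160 - 1) = 1/(-161) = -1/161 ≈ -0.0062112)
j = 9 (j = (3 - 6)**2 = (-3)**2 = 9)
j*l = 9*(-1/161) = -9/161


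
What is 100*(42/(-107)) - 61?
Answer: -10727/107 ≈ -100.25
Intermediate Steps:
100*(42/(-107)) - 61 = 100*(42*(-1/107)) - 61 = 100*(-42/107) - 61 = -4200/107 - 61 = -10727/107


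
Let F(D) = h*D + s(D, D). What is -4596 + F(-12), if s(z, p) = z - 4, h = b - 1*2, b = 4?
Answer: -4636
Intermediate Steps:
h = 2 (h = 4 - 1*2 = 4 - 2 = 2)
s(z, p) = -4 + z
F(D) = -4 + 3*D (F(D) = 2*D + (-4 + D) = -4 + 3*D)
-4596 + F(-12) = -4596 + (-4 + 3*(-12)) = -4596 + (-4 - 36) = -4596 - 40 = -4636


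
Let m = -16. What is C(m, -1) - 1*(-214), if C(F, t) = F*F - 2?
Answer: 468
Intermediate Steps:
C(F, t) = -2 + F² (C(F, t) = F² - 2 = -2 + F²)
C(m, -1) - 1*(-214) = (-2 + (-16)²) - 1*(-214) = (-2 + 256) + 214 = 254 + 214 = 468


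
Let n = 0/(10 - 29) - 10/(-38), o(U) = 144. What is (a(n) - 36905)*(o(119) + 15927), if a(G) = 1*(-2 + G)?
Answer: -11269435188/19 ≈ -5.9313e+8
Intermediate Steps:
n = 5/19 (n = 0/(-19) - 10*(-1/38) = 0*(-1/19) + 5/19 = 0 + 5/19 = 5/19 ≈ 0.26316)
a(G) = -2 + G
(a(n) - 36905)*(o(119) + 15927) = ((-2 + 5/19) - 36905)*(144 + 15927) = (-33/19 - 36905)*16071 = -701228/19*16071 = -11269435188/19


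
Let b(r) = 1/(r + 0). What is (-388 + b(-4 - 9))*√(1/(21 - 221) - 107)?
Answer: -1009*I*√42802/52 ≈ -4014.4*I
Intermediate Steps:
b(r) = 1/r
(-388 + b(-4 - 9))*√(1/(21 - 221) - 107) = (-388 + 1/(-4 - 9))*√(1/(21 - 221) - 107) = (-388 + 1/(-13))*√(1/(-200) - 107) = (-388 - 1/13)*√(-1/200 - 107) = -1009*I*√42802/52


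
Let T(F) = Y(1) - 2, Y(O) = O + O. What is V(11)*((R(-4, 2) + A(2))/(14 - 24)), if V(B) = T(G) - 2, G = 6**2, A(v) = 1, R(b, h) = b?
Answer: -3/5 ≈ -0.60000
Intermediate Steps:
Y(O) = 2*O
G = 36
T(F) = 0 (T(F) = 2*1 - 2 = 2 - 2 = 0)
V(B) = -2 (V(B) = 0 - 2 = -2)
V(11)*((R(-4, 2) + A(2))/(14 - 24)) = -2*(-4 + 1)/(14 - 24) = -(-6)/(-10) = -(-6)*(-1)/10 = -2*3/10 = -3/5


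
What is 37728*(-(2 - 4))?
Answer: 75456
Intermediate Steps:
37728*(-(2 - 4)) = 37728*(-1*(-2)) = 37728*2 = 75456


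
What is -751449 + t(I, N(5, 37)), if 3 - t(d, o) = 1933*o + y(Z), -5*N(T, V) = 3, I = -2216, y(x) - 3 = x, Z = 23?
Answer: -3751561/5 ≈ -7.5031e+5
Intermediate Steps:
y(x) = 3 + x
N(T, V) = -⅗ (N(T, V) = -⅕*3 = -⅗)
t(d, o) = -23 - 1933*o (t(d, o) = 3 - (1933*o + (3 + 23)) = 3 - (1933*o + 26) = 3 - (26 + 1933*o) = 3 + (-26 - 1933*o) = -23 - 1933*o)
-751449 + t(I, N(5, 37)) = -751449 + (-23 - 1933*(-⅗)) = -751449 + (-23 + 5799/5) = -751449 + 5684/5 = -3751561/5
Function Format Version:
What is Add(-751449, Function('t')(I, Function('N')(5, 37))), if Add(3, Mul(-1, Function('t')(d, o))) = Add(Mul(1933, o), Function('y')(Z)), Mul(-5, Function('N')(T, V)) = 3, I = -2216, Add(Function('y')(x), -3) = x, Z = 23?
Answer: Rational(-3751561, 5) ≈ -7.5031e+5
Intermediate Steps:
Function('y')(x) = Add(3, x)
Function('N')(T, V) = Rational(-3, 5) (Function('N')(T, V) = Mul(Rational(-1, 5), 3) = Rational(-3, 5))
Function('t')(d, o) = Add(-23, Mul(-1933, o)) (Function('t')(d, o) = Add(3, Mul(-1, Add(Mul(1933, o), Add(3, 23)))) = Add(3, Mul(-1, Add(Mul(1933, o), 26))) = Add(3, Mul(-1, Add(26, Mul(1933, o)))) = Add(3, Add(-26, Mul(-1933, o))) = Add(-23, Mul(-1933, o)))
Add(-751449, Function('t')(I, Function('N')(5, 37))) = Add(-751449, Add(-23, Mul(-1933, Rational(-3, 5)))) = Add(-751449, Add(-23, Rational(5799, 5))) = Add(-751449, Rational(5684, 5)) = Rational(-3751561, 5)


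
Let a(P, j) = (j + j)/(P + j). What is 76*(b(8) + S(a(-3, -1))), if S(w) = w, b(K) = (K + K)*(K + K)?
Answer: 19494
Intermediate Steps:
a(P, j) = 2*j/(P + j) (a(P, j) = (2*j)/(P + j) = 2*j/(P + j))
b(K) = 4*K² (b(K) = (2*K)*(2*K) = 4*K²)
76*(b(8) + S(a(-3, -1))) = 76*(4*8² + 2*(-1)/(-3 - 1)) = 76*(4*64 + 2*(-1)/(-4)) = 76*(256 + 2*(-1)*(-¼)) = 76*(256 + ½) = 76*(513/2) = 19494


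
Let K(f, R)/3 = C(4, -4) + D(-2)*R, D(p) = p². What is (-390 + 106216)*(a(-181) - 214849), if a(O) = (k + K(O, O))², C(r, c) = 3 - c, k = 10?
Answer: 462357180432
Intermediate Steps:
K(f, R) = 21 + 12*R (K(f, R) = 3*((3 - 1*(-4)) + (-2)²*R) = 3*((3 + 4) + 4*R) = 3*(7 + 4*R) = 21 + 12*R)
a(O) = (31 + 12*O)² (a(O) = (10 + (21 + 12*O))² = (31 + 12*O)²)
(-390 + 106216)*(a(-181) - 214849) = (-390 + 106216)*((31 + 12*(-181))² - 214849) = 105826*((31 - 2172)² - 214849) = 105826*((-2141)² - 214849) = 105826*(4583881 - 214849) = 105826*4369032 = 462357180432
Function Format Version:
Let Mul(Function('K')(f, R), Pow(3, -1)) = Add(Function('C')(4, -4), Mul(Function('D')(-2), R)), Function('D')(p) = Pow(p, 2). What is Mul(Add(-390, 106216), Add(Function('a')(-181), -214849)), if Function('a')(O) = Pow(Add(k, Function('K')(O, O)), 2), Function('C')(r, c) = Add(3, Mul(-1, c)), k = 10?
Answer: 462357180432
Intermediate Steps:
Function('K')(f, R) = Add(21, Mul(12, R)) (Function('K')(f, R) = Mul(3, Add(Add(3, Mul(-1, -4)), Mul(Pow(-2, 2), R))) = Mul(3, Add(Add(3, 4), Mul(4, R))) = Mul(3, Add(7, Mul(4, R))) = Add(21, Mul(12, R)))
Function('a')(O) = Pow(Add(31, Mul(12, O)), 2) (Function('a')(O) = Pow(Add(10, Add(21, Mul(12, O))), 2) = Pow(Add(31, Mul(12, O)), 2))
Mul(Add(-390, 106216), Add(Function('a')(-181), -214849)) = Mul(Add(-390, 106216), Add(Pow(Add(31, Mul(12, -181)), 2), -214849)) = Mul(105826, Add(Pow(Add(31, -2172), 2), -214849)) = Mul(105826, Add(Pow(-2141, 2), -214849)) = Mul(105826, Add(4583881, -214849)) = Mul(105826, 4369032) = 462357180432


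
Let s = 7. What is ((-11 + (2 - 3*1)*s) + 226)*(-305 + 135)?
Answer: -35360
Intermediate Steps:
((-11 + (2 - 3*1)*s) + 226)*(-305 + 135) = ((-11 + (2 - 3*1)*7) + 226)*(-305 + 135) = ((-11 + (2 - 3)*7) + 226)*(-170) = ((-11 - 1*7) + 226)*(-170) = ((-11 - 7) + 226)*(-170) = (-18 + 226)*(-170) = 208*(-170) = -35360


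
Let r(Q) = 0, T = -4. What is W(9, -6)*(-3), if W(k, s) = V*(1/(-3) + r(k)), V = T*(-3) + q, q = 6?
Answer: 18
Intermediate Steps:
V = 18 (V = -4*(-3) + 6 = 12 + 6 = 18)
W(k, s) = -6 (W(k, s) = 18*(1/(-3) + 0) = 18*(-1/3 + 0) = 18*(-1/3) = -6)
W(9, -6)*(-3) = -6*(-3) = 18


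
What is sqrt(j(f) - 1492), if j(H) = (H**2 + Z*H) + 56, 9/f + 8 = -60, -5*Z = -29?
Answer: I*sqrt(166088315)/340 ≈ 37.904*I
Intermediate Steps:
Z = 29/5 (Z = -1/5*(-29) = 29/5 ≈ 5.8000)
f = -9/68 (f = 9/(-8 - 60) = 9/(-68) = 9*(-1/68) = -9/68 ≈ -0.13235)
j(H) = 56 + H**2 + 29*H/5 (j(H) = (H**2 + 29*H/5) + 56 = 56 + H**2 + 29*H/5)
sqrt(j(f) - 1492) = sqrt((56 + (-9/68)**2 + (29/5)*(-9/68)) - 1492) = sqrt((56 + 81/4624 - 261/340) - 1492) = sqrt(1277377/23120 - 1492) = sqrt(-33217663/23120) = I*sqrt(166088315)/340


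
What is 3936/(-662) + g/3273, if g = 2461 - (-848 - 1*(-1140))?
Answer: -1907775/361121 ≈ -5.2829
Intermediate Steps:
g = 2169 (g = 2461 - (-848 + 1140) = 2461 - 1*292 = 2461 - 292 = 2169)
3936/(-662) + g/3273 = 3936/(-662) + 2169/3273 = 3936*(-1/662) + 2169*(1/3273) = -1968/331 + 723/1091 = -1907775/361121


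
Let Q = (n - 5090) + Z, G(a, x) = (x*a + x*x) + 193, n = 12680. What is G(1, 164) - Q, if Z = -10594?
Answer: 30257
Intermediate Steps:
G(a, x) = 193 + x**2 + a*x (G(a, x) = (a*x + x**2) + 193 = (x**2 + a*x) + 193 = 193 + x**2 + a*x)
Q = -3004 (Q = (12680 - 5090) - 10594 = 7590 - 10594 = -3004)
G(1, 164) - Q = (193 + 164**2 + 1*164) - 1*(-3004) = (193 + 26896 + 164) + 3004 = 27253 + 3004 = 30257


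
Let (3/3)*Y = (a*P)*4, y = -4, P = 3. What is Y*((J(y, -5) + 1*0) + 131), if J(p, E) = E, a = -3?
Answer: -4536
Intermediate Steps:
Y = -36 (Y = -3*3*4 = -9*4 = -36)
Y*((J(y, -5) + 1*0) + 131) = -36*((-5 + 1*0) + 131) = -36*((-5 + 0) + 131) = -36*(-5 + 131) = -36*126 = -4536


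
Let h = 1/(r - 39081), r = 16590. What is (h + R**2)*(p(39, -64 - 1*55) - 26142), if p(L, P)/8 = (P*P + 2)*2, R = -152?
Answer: 1653469224466/357 ≈ 4.6316e+9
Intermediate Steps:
p(L, P) = 32 + 16*P**2 (p(L, P) = 8*((P*P + 2)*2) = 8*((P**2 + 2)*2) = 8*((2 + P**2)*2) = 8*(4 + 2*P**2) = 32 + 16*P**2)
h = -1/22491 (h = 1/(16590 - 39081) = 1/(-22491) = -1/22491 ≈ -4.4462e-5)
(h + R**2)*(p(39, -64 - 1*55) - 26142) = (-1/22491 + (-152)**2)*((32 + 16*(-64 - 1*55)**2) - 26142) = (-1/22491 + 23104)*((32 + 16*(-64 - 55)**2) - 26142) = 519632063*((32 + 16*(-119)**2) - 26142)/22491 = 519632063*((32 + 16*14161) - 26142)/22491 = 519632063*((32 + 226576) - 26142)/22491 = 519632063*(226608 - 26142)/22491 = (519632063/22491)*200466 = 1653469224466/357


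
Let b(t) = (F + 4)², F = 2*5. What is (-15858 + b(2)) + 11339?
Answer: -4323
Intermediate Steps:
F = 10
b(t) = 196 (b(t) = (10 + 4)² = 14² = 196)
(-15858 + b(2)) + 11339 = (-15858 + 196) + 11339 = -15662 + 11339 = -4323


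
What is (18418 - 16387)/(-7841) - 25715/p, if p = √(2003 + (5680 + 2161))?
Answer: -2031/7841 - 25715*√2461/4922 ≈ -259.44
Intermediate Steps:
p = 2*√2461 (p = √(2003 + 7841) = √9844 = 2*√2461 ≈ 99.217)
(18418 - 16387)/(-7841) - 25715/p = (18418 - 16387)/(-7841) - 25715*√2461/4922 = 2031*(-1/7841) - 25715*√2461/4922 = -2031/7841 - 25715*√2461/4922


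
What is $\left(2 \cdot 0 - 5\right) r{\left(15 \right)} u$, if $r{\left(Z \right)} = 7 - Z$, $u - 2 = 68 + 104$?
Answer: $6960$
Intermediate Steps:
$u = 174$ ($u = 2 + \left(68 + 104\right) = 2 + 172 = 174$)
$\left(2 \cdot 0 - 5\right) r{\left(15 \right)} u = \left(2 \cdot 0 - 5\right) \left(7 - 15\right) 174 = \left(0 - 5\right) \left(7 - 15\right) 174 = \left(-5\right) \left(-8\right) 174 = 40 \cdot 174 = 6960$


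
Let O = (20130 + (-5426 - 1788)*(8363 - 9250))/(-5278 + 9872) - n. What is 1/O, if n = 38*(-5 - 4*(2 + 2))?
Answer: 2297/5042480 ≈ 0.00045553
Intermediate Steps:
n = -798 (n = 38*(-5 - 4*4) = 38*(-5 - 16) = 38*(-21) = -798)
O = 5042480/2297 (O = (20130 + (-5426 - 1788)*(8363 - 9250))/(-5278 + 9872) - 1*(-798) = (20130 - 7214*(-887))/4594 + 798 = (20130 + 6398818)*(1/4594) + 798 = 6418948*(1/4594) + 798 = 3209474/2297 + 798 = 5042480/2297 ≈ 2195.2)
1/O = 1/(5042480/2297) = 2297/5042480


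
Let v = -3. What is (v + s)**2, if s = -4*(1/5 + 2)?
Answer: 3481/25 ≈ 139.24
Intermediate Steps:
s = -44/5 (s = -4*(1/5 + 2) = -4*11/5 = -44/5 ≈ -8.8000)
(v + s)**2 = (-3 - 44/5)**2 = (-59/5)**2 = 3481/25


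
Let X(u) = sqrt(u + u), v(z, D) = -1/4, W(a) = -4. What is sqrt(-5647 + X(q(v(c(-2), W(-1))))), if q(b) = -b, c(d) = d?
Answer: sqrt(-22588 + 2*sqrt(2))/2 ≈ 75.142*I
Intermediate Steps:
v(z, D) = -1/4 (v(z, D) = -1*1/4 = -1/4)
X(u) = sqrt(2)*sqrt(u) (X(u) = sqrt(2*u) = sqrt(2)*sqrt(u))
sqrt(-5647 + X(q(v(c(-2), W(-1))))) = sqrt(-5647 + sqrt(2)*sqrt(-1*(-1/4))) = sqrt(-5647 + sqrt(2)*sqrt(1/4)) = sqrt(-5647 + sqrt(2)*(1/2)) = sqrt(-5647 + sqrt(2)/2)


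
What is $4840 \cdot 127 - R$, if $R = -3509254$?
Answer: $4123934$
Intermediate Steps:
$4840 \cdot 127 - R = 4840 \cdot 127 - -3509254 = 614680 + 3509254 = 4123934$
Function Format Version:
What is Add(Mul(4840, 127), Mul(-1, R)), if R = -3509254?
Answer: 4123934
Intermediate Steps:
Add(Mul(4840, 127), Mul(-1, R)) = Add(Mul(4840, 127), Mul(-1, -3509254)) = Add(614680, 3509254) = 4123934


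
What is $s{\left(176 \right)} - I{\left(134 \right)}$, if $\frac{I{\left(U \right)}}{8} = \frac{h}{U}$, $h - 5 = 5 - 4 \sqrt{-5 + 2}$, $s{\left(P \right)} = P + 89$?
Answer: $\frac{17715}{67} + \frac{16 i \sqrt{3}}{67} \approx 264.4 + 0.41362 i$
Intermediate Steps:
$s{\left(P \right)} = 89 + P$
$h = 10 - 4 i \sqrt{3}$ ($h = 5 + \left(5 - 4 \sqrt{-5 + 2}\right) = 5 + \left(5 - 4 \sqrt{-3}\right) = 5 + \left(5 - 4 i \sqrt{3}\right) = 10 - 4 i \sqrt{3} \approx 10.0 - 6.9282 i$)
$I{\left(U \right)} = \frac{8 \left(10 - 4 i \sqrt{3}\right)}{U}$ ($I{\left(U \right)} = 8 \frac{10 - 4 i \sqrt{3}}{U} = \frac{8 \left(10 - 4 i \sqrt{3}\right)}{U}$)
$s{\left(176 \right)} - I{\left(134 \right)} = \left(89 + 176\right) - \frac{16 \left(5 - 2 i \sqrt{3}\right)}{134} = 265 - 16 \cdot \frac{1}{134} \left(5 - 2 i \sqrt{3}\right) = 265 - \left(\frac{40}{67} - \frac{16 i \sqrt{3}}{67}\right) = \frac{17715}{67} + \frac{16 i \sqrt{3}}{67}$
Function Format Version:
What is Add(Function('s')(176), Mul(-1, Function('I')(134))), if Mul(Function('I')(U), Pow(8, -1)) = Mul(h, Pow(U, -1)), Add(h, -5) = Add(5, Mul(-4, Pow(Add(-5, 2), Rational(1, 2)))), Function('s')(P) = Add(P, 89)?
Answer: Add(Rational(17715, 67), Mul(Rational(16, 67), I, Pow(3, Rational(1, 2)))) ≈ Add(264.40, Mul(0.41362, I))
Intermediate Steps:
Function('s')(P) = Add(89, P)
h = Add(10, Mul(-4, I, Pow(3, Rational(1, 2)))) (h = Add(5, Add(5, Mul(-4, Pow(Add(-5, 2), Rational(1, 2))))) = Add(5, Add(5, Mul(-4, Pow(-3, Rational(1, 2))))) = Add(5, Add(5, Mul(-4, Mul(I, Pow(3, Rational(1, 2)))))) = Add(5, Add(5, Mul(-4, I, Pow(3, Rational(1, 2))))) = Add(10, Mul(-4, I, Pow(3, Rational(1, 2)))) ≈ Add(10.000, Mul(-6.9282, I)))
Function('I')(U) = Mul(8, Pow(U, -1), Add(10, Mul(-4, I, Pow(3, Rational(1, 2))))) (Function('I')(U) = Mul(8, Mul(Add(10, Mul(-4, I, Pow(3, Rational(1, 2)))), Pow(U, -1))) = Mul(8, Mul(Pow(U, -1), Add(10, Mul(-4, I, Pow(3, Rational(1, 2)))))) = Mul(8, Pow(U, -1), Add(10, Mul(-4, I, Pow(3, Rational(1, 2))))))
Add(Function('s')(176), Mul(-1, Function('I')(134))) = Add(Add(89, 176), Mul(-1, Mul(16, Pow(134, -1), Add(5, Mul(-2, I, Pow(3, Rational(1, 2))))))) = Add(265, Mul(-1, Mul(16, Rational(1, 134), Add(5, Mul(-2, I, Pow(3, Rational(1, 2))))))) = Add(265, Mul(-1, Add(Rational(40, 67), Mul(Rational(-16, 67), I, Pow(3, Rational(1, 2)))))) = Add(265, Add(Rational(-40, 67), Mul(Rational(16, 67), I, Pow(3, Rational(1, 2))))) = Add(Rational(17715, 67), Mul(Rational(16, 67), I, Pow(3, Rational(1, 2))))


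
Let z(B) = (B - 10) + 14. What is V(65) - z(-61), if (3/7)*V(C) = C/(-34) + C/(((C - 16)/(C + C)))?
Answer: 108271/238 ≈ 454.92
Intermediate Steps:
V(C) = -7*C/102 + 14*C²/(3*(-16 + C)) (V(C) = 7*(C/(-34) + C/(((C - 16)/(C + C))))/3 = 7*(C*(-1/34) + C/(((-16 + C)/((2*C)))))/3 = 7*(-C/34 + C/(((-16 + C)*(1/(2*C)))))/3 = 7*(-C/34 + C/(((-16 + C)/(2*C))))/3 = 7*(-C/34 + C*(2*C/(-16 + C)))/3 = 7*(-C/34 + 2*C²/(-16 + C))/3 = -7*C/102 + 14*C²/(3*(-16 + C)))
z(B) = 4 + B (z(B) = (-10 + B) + 14 = 4 + B)
V(65) - z(-61) = (7/102)*65*(16 + 67*65)/(-16 + 65) - (4 - 61) = (7/102)*65*(16 + 4355)/49 - 1*(-57) = (7/102)*65*(1/49)*4371 + 57 = 94705/238 + 57 = 108271/238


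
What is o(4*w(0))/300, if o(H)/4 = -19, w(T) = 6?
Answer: -19/75 ≈ -0.25333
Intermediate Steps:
o(H) = -76 (o(H) = 4*(-19) = -76)
o(4*w(0))/300 = -76/300 = -76*1/300 = -19/75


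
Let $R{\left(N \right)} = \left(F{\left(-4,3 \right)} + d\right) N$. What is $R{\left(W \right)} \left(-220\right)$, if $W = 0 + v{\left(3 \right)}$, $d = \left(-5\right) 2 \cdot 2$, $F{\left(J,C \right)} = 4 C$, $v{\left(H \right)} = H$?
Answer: $5280$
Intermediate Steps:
$d = -20$ ($d = \left(-10\right) 2 = -20$)
$W = 3$ ($W = 0 + 3 = 3$)
$R{\left(N \right)} = - 8 N$ ($R{\left(N \right)} = \left(4 \cdot 3 - 20\right) N = \left(12 - 20\right) N = - 8 N$)
$R{\left(W \right)} \left(-220\right) = \left(-8\right) 3 \left(-220\right) = \left(-24\right) \left(-220\right) = 5280$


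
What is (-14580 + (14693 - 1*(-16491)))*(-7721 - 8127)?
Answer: -263140192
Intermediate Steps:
(-14580 + (14693 - 1*(-16491)))*(-7721 - 8127) = (-14580 + (14693 + 16491))*(-15848) = (-14580 + 31184)*(-15848) = 16604*(-15848) = -263140192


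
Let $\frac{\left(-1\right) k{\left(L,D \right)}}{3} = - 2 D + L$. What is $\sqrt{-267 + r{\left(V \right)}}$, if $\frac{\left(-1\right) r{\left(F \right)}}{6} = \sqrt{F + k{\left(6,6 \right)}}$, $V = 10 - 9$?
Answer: $\sqrt{-267 - 6 \sqrt{19}} \approx 17.122 i$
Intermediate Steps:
$V = 1$ ($V = 10 - 9 = 1$)
$k{\left(L,D \right)} = - 3 L + 6 D$ ($k{\left(L,D \right)} = - 3 \left(- 2 D + L\right) = - 3 \left(L - 2 D\right) = - 3 L + 6 D$)
$r{\left(F \right)} = - 6 \sqrt{18 + F}$ ($r{\left(F \right)} = - 6 \sqrt{F + \left(\left(-3\right) 6 + 6 \cdot 6\right)} = - 6 \sqrt{F + \left(-18 + 36\right)} = - 6 \sqrt{F + 18} = - 6 \sqrt{18 + F}$)
$\sqrt{-267 + r{\left(V \right)}} = \sqrt{-267 - 6 \sqrt{18 + 1}} = \sqrt{-267 - 6 \sqrt{19}}$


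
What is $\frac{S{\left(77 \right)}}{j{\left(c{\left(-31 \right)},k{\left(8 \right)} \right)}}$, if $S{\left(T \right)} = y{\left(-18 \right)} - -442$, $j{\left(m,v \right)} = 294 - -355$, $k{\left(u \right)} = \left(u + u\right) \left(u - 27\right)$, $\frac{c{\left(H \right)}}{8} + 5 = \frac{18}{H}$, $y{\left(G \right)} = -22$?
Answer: $\frac{420}{649} \approx 0.64715$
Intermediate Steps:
$c{\left(H \right)} = -40 + \frac{144}{H}$ ($c{\left(H \right)} = -40 + 8 \frac{18}{H} = -40 + \frac{144}{H}$)
$k{\left(u \right)} = 2 u \left(-27 + u\right)$
$j{\left(m,v \right)} = 649$ ($j{\left(m,v \right)} = 294 + 355 = 649$)
$S{\left(T \right)} = 420$ ($S{\left(T \right)} = -22 - -442 = -22 + 442 = 420$)
$\frac{S{\left(77 \right)}}{j{\left(c{\left(-31 \right)},k{\left(8 \right)} \right)}} = \frac{420}{649}$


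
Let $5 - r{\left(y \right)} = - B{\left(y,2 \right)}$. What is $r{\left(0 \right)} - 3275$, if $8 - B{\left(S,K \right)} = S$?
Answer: $-3262$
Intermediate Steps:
$B{\left(S,K \right)} = 8 - S$
$r{\left(y \right)} = 13 - y$ ($r{\left(y \right)} = 5 - - (8 - y) = 5 - \left(-8 + y\right) = 13 - y$)
$r{\left(0 \right)} - 3275 = \left(13 - 0\right) - 3275 = \left(13 + 0\right) - 3275 = 13 - 3275 = -3262$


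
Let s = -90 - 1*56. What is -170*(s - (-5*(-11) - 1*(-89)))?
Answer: 49300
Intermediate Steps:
s = -146 (s = -90 - 56 = -146)
-170*(s - (-5*(-11) - 1*(-89))) = -170*(-146 - (-5*(-11) - 1*(-89))) = -170*(-146 - (55 + 89)) = -170*(-146 - 1*144) = -170*(-146 - 144) = -170*(-290) = 49300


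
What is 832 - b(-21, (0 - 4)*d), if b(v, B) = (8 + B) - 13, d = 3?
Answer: 849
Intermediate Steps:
b(v, B) = -5 + B
832 - b(-21, (0 - 4)*d) = 832 - (-5 + (0 - 4)*3) = 832 - (-5 - 4*3) = 832 - (-5 - 12) = 832 - 1*(-17) = 832 + 17 = 849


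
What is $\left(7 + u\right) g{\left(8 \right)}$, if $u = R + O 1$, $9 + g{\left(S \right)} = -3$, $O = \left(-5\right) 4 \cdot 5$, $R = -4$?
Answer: $1164$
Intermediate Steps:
$O = -100$ ($O = \left(-20\right) 5 = -100$)
$g{\left(S \right)} = -12$ ($g{\left(S \right)} = -9 - 3 = -12$)
$u = -104$ ($u = -4 - 100 = -104$)
$\left(7 + u\right) g{\left(8 \right)} = \left(7 - 104\right) \left(-12\right) = \left(-97\right) \left(-12\right) = 1164$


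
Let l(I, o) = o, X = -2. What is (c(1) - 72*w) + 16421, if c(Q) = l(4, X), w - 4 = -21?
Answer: 17643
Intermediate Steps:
w = -17 (w = 4 - 21 = -17)
c(Q) = -2
(c(1) - 72*w) + 16421 = (-2 - 72*(-17)) + 16421 = (-2 + 1224) + 16421 = 1222 + 16421 = 17643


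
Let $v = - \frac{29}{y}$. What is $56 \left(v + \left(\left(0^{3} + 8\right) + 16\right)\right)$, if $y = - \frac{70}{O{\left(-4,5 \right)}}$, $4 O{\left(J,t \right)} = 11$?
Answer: $\frac{7039}{5} \approx 1407.8$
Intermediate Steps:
$O{\left(J,t \right)} = \frac{11}{4}$ ($O{\left(J,t \right)} = \frac{1}{4} \cdot 11 = \frac{11}{4}$)
$y = - \frac{280}{11}$ ($y = - \frac{70}{\frac{11}{4}} = \left(-70\right) \frac{4}{11} = - \frac{280}{11} \approx -25.455$)
$v = \frac{319}{280}$ ($v = - \frac{29}{- \frac{280}{11}} = \left(-29\right) \left(- \frac{11}{280}\right) = \frac{319}{280} \approx 1.1393$)
$56 \left(v + \left(\left(0^{3} + 8\right) + 16\right)\right) = 56 \left(\frac{319}{280} + \left(\left(0^{3} + 8\right) + 16\right)\right) = 56 \left(\frac{319}{280} + \left(\left(0 + 8\right) + 16\right)\right) = 56 \left(\frac{319}{280} + \left(8 + 16\right)\right) = 56 \left(\frac{319}{280} + 24\right) = 56 \cdot \frac{7039}{280} = \frac{7039}{5}$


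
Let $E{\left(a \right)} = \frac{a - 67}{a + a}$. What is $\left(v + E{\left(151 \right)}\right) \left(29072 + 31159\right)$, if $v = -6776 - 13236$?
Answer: $- \frac{182004228870}{151} \approx -1.2053 \cdot 10^{9}$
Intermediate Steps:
$v = -20012$
$E{\left(a \right)} = \frac{-67 + a}{2 a}$
$\left(v + E{\left(151 \right)}\right) \left(29072 + 31159\right) = \left(-20012 + \frac{-67 + 151}{2 \cdot 151}\right) \left(29072 + 31159\right) = \left(-20012 + \frac{1}{2} \cdot \frac{1}{151} \cdot 84\right) 60231 = \left(-20012 + \frac{42}{151}\right) 60231 = \left(- \frac{3021770}{151}\right) 60231 = - \frac{182004228870}{151}$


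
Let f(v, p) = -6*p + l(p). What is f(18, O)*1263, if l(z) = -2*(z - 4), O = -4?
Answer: 50520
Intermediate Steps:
l(z) = 8 - 2*z (l(z) = -2*(-4 + z) = 8 - 2*z)
f(v, p) = 8 - 8*p (f(v, p) = -6*p + (8 - 2*p) = 8 - 8*p)
f(18, O)*1263 = (8 - 8*(-4))*1263 = (8 + 32)*1263 = 40*1263 = 50520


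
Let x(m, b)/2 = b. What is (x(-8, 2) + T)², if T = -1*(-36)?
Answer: 1600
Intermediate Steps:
x(m, b) = 2*b
T = 36
(x(-8, 2) + T)² = (2*2 + 36)² = (4 + 36)² = 40² = 1600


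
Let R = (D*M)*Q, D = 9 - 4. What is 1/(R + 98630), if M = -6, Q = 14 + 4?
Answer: 1/98090 ≈ 1.0195e-5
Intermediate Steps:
Q = 18
D = 5
R = -540 (R = (5*(-6))*18 = -30*18 = -540)
1/(R + 98630) = 1/(-540 + 98630) = 1/98090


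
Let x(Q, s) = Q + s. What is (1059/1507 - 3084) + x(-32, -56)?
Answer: -4779145/1507 ≈ -3171.3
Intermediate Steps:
(1059/1507 - 3084) + x(-32, -56) = (1059/1507 - 3084) + (-32 - 56) = (1059*(1/1507) - 3084) - 88 = (1059/1507 - 3084) - 88 = -4646529/1507 - 88 = -4779145/1507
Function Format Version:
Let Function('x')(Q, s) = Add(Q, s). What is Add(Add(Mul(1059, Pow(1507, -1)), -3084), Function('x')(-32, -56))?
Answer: Rational(-4779145, 1507) ≈ -3171.3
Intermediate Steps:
Add(Add(Mul(1059, Pow(1507, -1)), -3084), Function('x')(-32, -56)) = Add(Add(Mul(1059, Pow(1507, -1)), -3084), Add(-32, -56)) = Add(Add(Mul(1059, Rational(1, 1507)), -3084), -88) = Add(Add(Rational(1059, 1507), -3084), -88) = Add(Rational(-4646529, 1507), -88) = Rational(-4779145, 1507)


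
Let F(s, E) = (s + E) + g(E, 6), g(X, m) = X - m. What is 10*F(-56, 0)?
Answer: -620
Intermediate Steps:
F(s, E) = -6 + s + 2*E (F(s, E) = (s + E) + (E - 1*6) = (E + s) + (E - 6) = (E + s) + (-6 + E) = -6 + s + 2*E)
10*F(-56, 0) = 10*(-6 - 56 + 2*0) = 10*(-6 - 56 + 0) = 10*(-62) = -620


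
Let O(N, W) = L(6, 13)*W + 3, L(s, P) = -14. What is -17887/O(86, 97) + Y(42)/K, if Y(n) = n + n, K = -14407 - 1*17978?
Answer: 7722089/585089 ≈ 13.198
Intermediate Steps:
K = -32385 (K = -14407 - 17978 = -32385)
Y(n) = 2*n
O(N, W) = 3 - 14*W (O(N, W) = -14*W + 3 = 3 - 14*W)
-17887/O(86, 97) + Y(42)/K = -17887/(3 - 14*97) + (2*42)/(-32385) = -17887/(3 - 1358) + 84*(-1/32385) = -17887/(-1355) - 28/10795 = -17887*(-1/1355) - 28/10795 = 17887/1355 - 28/10795 = 7722089/585089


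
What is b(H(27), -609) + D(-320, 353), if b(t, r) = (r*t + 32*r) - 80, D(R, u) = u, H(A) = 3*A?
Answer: -68544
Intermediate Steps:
b(t, r) = -80 + 32*r + r*t (b(t, r) = (32*r + r*t) - 80 = -80 + 32*r + r*t)
b(H(27), -609) + D(-320, 353) = (-80 + 32*(-609) - 1827*27) + 353 = (-80 - 19488 - 609*81) + 353 = (-80 - 19488 - 49329) + 353 = -68897 + 353 = -68544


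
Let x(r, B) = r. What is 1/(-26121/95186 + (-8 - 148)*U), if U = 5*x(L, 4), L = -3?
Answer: 95186/222709119 ≈ 0.00042740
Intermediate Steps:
U = -15 (U = 5*(-3) = -15)
1/(-26121/95186 + (-8 - 148)*U) = 1/(-26121/95186 + (-8 - 148)*(-15)) = 1/(-26121*1/95186 - 156*(-15)) = 1/(-26121/95186 + 2340) = 1/(222709119/95186) = 95186/222709119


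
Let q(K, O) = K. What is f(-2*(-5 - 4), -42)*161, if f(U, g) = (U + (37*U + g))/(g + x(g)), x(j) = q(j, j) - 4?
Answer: -51681/44 ≈ -1174.6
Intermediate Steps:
x(j) = -4 + j (x(j) = j - 4 = -4 + j)
f(U, g) = (g + 38*U)/(-4 + 2*g) (f(U, g) = (U + (37*U + g))/(g + (-4 + g)) = (U + (g + 37*U))/(-4 + 2*g) = (g + 38*U)/(-4 + 2*g))
f(-2*(-5 - 4), -42)*161 = ((-42 + 38*(-2*(-5 - 4)))/(2*(-2 - 42)))*161 = ((1/2)*(-42 + 38*(-2*(-9)))/(-44))*161 = ((1/2)*(-1/44)*(-42 + 38*18))*161 = ((1/2)*(-1/44)*(-42 + 684))*161 = ((1/2)*(-1/44)*642)*161 = -321/44*161 = -51681/44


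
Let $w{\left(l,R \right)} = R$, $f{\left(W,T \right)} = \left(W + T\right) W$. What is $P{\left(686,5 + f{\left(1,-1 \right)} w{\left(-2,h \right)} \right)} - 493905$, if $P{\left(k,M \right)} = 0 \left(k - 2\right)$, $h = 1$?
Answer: $-493905$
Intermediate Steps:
$f{\left(W,T \right)} = W \left(T + W\right)$ ($f{\left(W,T \right)} = \left(T + W\right) W = W \left(T + W\right)$)
$P{\left(k,M \right)} = 0$ ($P{\left(k,M \right)} = 0 \left(-2 + k\right) = 0$)
$P{\left(686,5 + f{\left(1,-1 \right)} w{\left(-2,h \right)} \right)} - 493905 = 0 - 493905 = -493905$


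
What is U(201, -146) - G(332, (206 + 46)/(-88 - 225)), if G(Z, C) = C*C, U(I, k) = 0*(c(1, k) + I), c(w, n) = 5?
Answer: -63504/97969 ≈ -0.64820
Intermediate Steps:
U(I, k) = 0 (U(I, k) = 0*(5 + I) = 0)
G(Z, C) = C²
U(201, -146) - G(332, (206 + 46)/(-88 - 225)) = 0 - ((206 + 46)/(-88 - 225))² = 0 - (252/(-313))² = 0 - (252*(-1/313))² = 0 - (-252/313)² = 0 - 1*63504/97969 = 0 - 63504/97969 = -63504/97969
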